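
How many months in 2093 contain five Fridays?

4

A month of length L has five Fridays iff its first Friday is on day ≤ L−28 (so day 1–3 in a 31-day month, 1–2 in a 30-day month, day 1 in a leap February).
Checking each month of 2093: Jan starts Thu (31d) ✓; Feb starts Sun (28d); Mar starts Sun (31d); Apr starts Wed (30d); May starts Fri (31d) ✓; Jun starts Mon (30d); Jul starts Wed (31d) ✓; Aug starts Sat (31d); Sep starts Tue (30d); Oct starts Thu (31d) ✓; Nov starts Sun (30d); Dec starts Tue (31d).
Five-Friday months: January, May, July, October → 4.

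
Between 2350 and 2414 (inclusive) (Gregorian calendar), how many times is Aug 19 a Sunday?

Track Aug 19's weekday year by year (advancing +1, or +2 across a Feb 29):
  2350: Sat  2351: Sun (+1) ✓  2352: Tue (+2)  2353: Wed (+1)  2354: Thu (+1)
  2355: Fri (+1)  2356: Sun (+2) ✓  2357: Mon (+1)  2358: Tue (+1)  2359: Wed (+1)
  2360: Fri (+2)  2361: Sat (+1)  2362: Sun (+1) ✓  2363: Mon (+1)  … (37 more years) …
  2401: Sun (+1) ✓  2402: Mon (+1)  2403: Tue (+1)  2404: Thu (+2)  2405: Fri (+1)
  2406: Sat (+1)  2407: Sun (+1) ✓  2408: Tue (+2)  2409: Wed (+1)  2410: Thu (+1)
  2411: Fri (+1)  2412: Sun (+2) ✓  2413: Mon (+1)  2414: Tue (+1)
Sunday years: 2351, 2356, 2362, 2373, 2379, 2384, 2390, 2401, 2407, 2412 — 10 in total.

10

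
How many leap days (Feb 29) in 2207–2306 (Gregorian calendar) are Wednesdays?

Leap years in 2207–2306: 24 of them.
Feb 29 weekday advances by 5 (mod 7) from one leap year to the next four years later (or differs when a century non-leap intervenes).
Leap-day weekdays: 2208:Mon 2212:Sat 2216:Thu 2220:Tue 2224:Sun 2228:Fri 2232:Wed✓ 2236:Mon 2240:Sat 2244:Thu 2248:Tue 2252:Sun 2256:Fri 2260:Wed✓ 2264:Mon 2268:Sat 2272:Thu 2276:Tue 2280:Sun 2284:Fri 2288:Wed✓ 2292:Mon 2296:Sat 2304:Mon
Wednesday: 2232, 2260, 2288 → 3.

3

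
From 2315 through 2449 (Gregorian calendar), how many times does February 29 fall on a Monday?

Leap years in 2315–2449: 34 of them.
Feb 29 weekday advances by 5 (mod 7) from one leap year to the next four years later (or differs when a century non-leap intervenes).
Leap-day weekdays: 2316:Tue 2320:Sun 2324:Fri 2328:Wed 2332:Mon✓ 2336:Sat 2340:Thu 2344:Tue 2348:Sun 2352:Fri 2356:Wed 2360:Mon✓ 2364:Sat …(8 more)… 2400:Tue 2404:Sun 2408:Fri 2412:Wed 2416:Mon✓ 2420:Sat 2424:Thu 2428:Tue 2432:Sun 2436:Fri 2440:Wed 2444:Mon✓ 2448:Sat
Monday: 2332, 2360, 2388, 2416, 2444 → 5.

5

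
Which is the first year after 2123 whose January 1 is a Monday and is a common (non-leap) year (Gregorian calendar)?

2125

Jan 1 advances by 2 weekdays after a leap year and by 1 after a common year.
2123: Jan 1 is Friday.
2124: Saturday (leap)
2125: Monday
2125 begins on a Monday and is a common year.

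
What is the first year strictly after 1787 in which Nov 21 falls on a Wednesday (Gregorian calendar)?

1792

From one year to the next, a fixed date's weekday advances by 1, or by 2 when a Feb 29 lies between the two dates.
1787: November 21 is Wednesday.
1788: Friday (+2)
1789: Saturday (+1)
1790: Sunday (+1)
1791: Monday (+1)
1792: Wednesday (+2)
Nov 21 falls on a Wednesday in 1792.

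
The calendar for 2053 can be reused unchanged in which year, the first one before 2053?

Two years share a calendar iff Jan 1 falls on the same weekday and both are leap or both are common. 2053: Jan 1 is Wednesday, common year.
2052: Jan 1 Monday, leap
2051: Jan 1 Sunday, common
2050: Jan 1 Saturday, common
2049: Jan 1 Friday, common
2048: Jan 1 Wednesday, leap
2047: Jan 1 Tuesday, common
2046: Jan 1 Monday, common
2045: Jan 1 Sunday, common
2044: Jan 1 Friday, leap
2043: Jan 1 Thursday, common
2042: Jan 1 Wednesday, common
2042 matches on both conditions.

2042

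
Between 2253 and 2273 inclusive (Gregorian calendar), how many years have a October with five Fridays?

October has 31 days; it has five Fridays when Friday falls among the first (month-length − 28) days — i.e. when October 1 is one of Friday/Thursday/Wednesday.
October 1 by year: 2253:Sat 2254:Sun 2255:Mon 2256:Wed✓ 2257:Thu✓ 2258:Fri✓ 2259:Sat 2260:Mon 2261:Tue 2262:Wed✓ 2263:Thu✓ 2264:Sat 2265:Sun 2266:Mon 2267:Tue 2268:Thu✓ 2269:Fri✓ 2270:Sat 2271:Sun 2272:Tue 2273:Wed✓
Years with five Fridays: 2256, 2257, 2258, 2262, 2263, 2268, 2269, 2273 → 8.

8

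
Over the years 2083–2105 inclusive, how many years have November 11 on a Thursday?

Track November 11's weekday year by year (advancing +1, or +2 across a Feb 29):
  2083: Thu ✓  2084: Sat (+2)  2085: Sun (+1)  2086: Mon (+1)  2087: Tue (+1)
  2088: Thu (+2) ✓  2089: Fri (+1)  2090: Sat (+1)  2091: Sun (+1)  2092: Tue (+2)
  2093: Wed (+1)  2094: Thu (+1) ✓  2095: Fri (+1)  2096: Sun (+2)  2097: Mon (+1)
  2098: Tue (+1)  2099: Wed (+1)  2100: Thu (+1) ✓  2101: Fri (+1)  2102: Sat (+1)
  2103: Sun (+1)  2104: Tue (+2)  2105: Wed (+1)
Thursday years: 2083, 2088, 2094, 2100 — 4 in total.

4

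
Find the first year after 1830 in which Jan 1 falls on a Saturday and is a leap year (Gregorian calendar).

1848

Jan 1 advances by 2 weekdays after a leap year and by 1 after a common year.
1830: Jan 1 is Friday.
1831: Saturday
1832: Sunday (leap)
1833: Tuesday
1834: Wednesday
1835: Thursday
1836: Friday (leap)
1837: Sunday
1838: Monday
1839: Tuesday
1840: Wednesday (leap)
1841: Friday
1842: Saturday
1843: Sunday
1844: Monday (leap)
1845: Wednesday
1846: Thursday
1847: Friday
1848: Saturday (leap)
1848 begins on a Saturday and is a leap year.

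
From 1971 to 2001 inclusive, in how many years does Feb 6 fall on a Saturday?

5

Track Feb 6's weekday year by year (advancing +1, or +2 across a Feb 29):
  1971: Sat ✓  1972: Sun (+1)  1973: Tue (+2)  1974: Wed (+1)  1975: Thu (+1)
  1976: Fri (+1)  1977: Sun (+2)  1978: Mon (+1)  1979: Tue (+1)  1980: Wed (+1)
  1981: Fri (+2)  1982: Sat (+1) ✓  1983: Sun (+1)  1984: Mon (+1)  … (3 more years) …
  1988: Sat (+1) ✓  1989: Mon (+2)  1990: Tue (+1)  1991: Wed (+1)  1992: Thu (+1)
  1993: Sat (+2) ✓  1994: Sun (+1)  1995: Mon (+1)  1996: Tue (+1)  1997: Thu (+2)
  1998: Fri (+1)  1999: Sat (+1) ✓  2000: Sun (+1)  2001: Tue (+2)
Saturday years: 1971, 1982, 1988, 1993, 1999 — 5 in total.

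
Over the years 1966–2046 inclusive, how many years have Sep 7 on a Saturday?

11

Track Sep 7's weekday year by year (advancing +1, or +2 across a Feb 29):
  1966: Wed  1967: Thu (+1)  1968: Sat (+2) ✓  1969: Sun (+1)  1970: Mon (+1)
  1971: Tue (+1)  1972: Thu (+2)  1973: Fri (+1)  1974: Sat (+1) ✓  1975: Sun (+1)
  1976: Tue (+2)  1977: Wed (+1)  1978: Thu (+1)  1979: Fri (+1)  … (53 more years) …
  2033: Wed (+1)  2034: Thu (+1)  2035: Fri (+1)  2036: Sun (+2)  2037: Mon (+1)
  2038: Tue (+1)  2039: Wed (+1)  2040: Fri (+2)  2041: Sat (+1) ✓  2042: Sun (+1)
  2043: Mon (+1)  2044: Wed (+2)  2045: Thu (+1)  2046: Fri (+1)
Saturday years: 1968, 1974, 1985, 1991, 1996, 2002, 2013, 2019, 2024, 2030, 2041 — 11 in total.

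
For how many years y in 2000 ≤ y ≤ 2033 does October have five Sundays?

15

October has 31 days; it has five Sundays when Sunday falls among the first (month-length − 28) days — i.e. when October 1 is one of Sunday/Saturday/Friday.
October 1 by year: 2000:Sun✓ 2001:Mon 2002:Tue 2003:Wed 2004:Fri✓ 2005:Sat✓ 2006:Sun✓ 2007:Mon 2008:Wed 2009:Thu 2010:Fri✓ 2011:Sat✓ 2012:Mon 2013:Tue 2014:Wed …(4 more)… 2019:Tue 2020:Thu 2021:Fri✓ 2022:Sat✓ 2023:Sun✓ 2024:Tue 2025:Wed 2026:Thu 2027:Fri✓ 2028:Sun✓ 2029:Mon 2030:Tue 2031:Wed 2032:Fri✓ 2033:Sat✓
Years with five Sundays: 2000, 2004, 2005, 2006, 2010, 2011, 2016, 2017, 2021, 2022, 2023, 2027, 2028, 2032, 2033 → 15.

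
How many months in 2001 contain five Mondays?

5

A month of length L has five Mondays iff its first Monday is on day ≤ L−28 (so day 1–3 in a 31-day month, 1–2 in a 30-day month, day 1 in a leap February).
Checking each month of 2001: Jan starts Mon (31d) ✓; Feb starts Thu (28d); Mar starts Thu (31d); Apr starts Sun (30d) ✓; May starts Tue (31d); Jun starts Fri (30d); Jul starts Sun (31d) ✓; Aug starts Wed (31d); Sep starts Sat (30d); Oct starts Mon (31d) ✓; Nov starts Thu (30d); Dec starts Sat (31d) ✓.
Five-Monday months: January, April, July, October, December → 5.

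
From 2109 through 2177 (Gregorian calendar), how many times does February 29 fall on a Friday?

Leap years in 2109–2177: 17 of them.
Feb 29 weekday advances by 5 (mod 7) from one leap year to the next four years later (or differs when a century non-leap intervenes).
Leap-day weekdays: 2112:Mon 2116:Sat 2120:Thu 2124:Tue 2128:Sun 2132:Fri✓ 2136:Wed 2140:Mon 2144:Sat 2148:Thu 2152:Tue 2156:Sun 2160:Fri✓ 2164:Wed 2168:Mon 2172:Sat 2176:Thu
Friday: 2132, 2160 → 2.

2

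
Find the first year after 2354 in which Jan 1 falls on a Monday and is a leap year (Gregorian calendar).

2368

Jan 1 advances by 2 weekdays after a leap year and by 1 after a common year.
2354: Jan 1 is Friday.
2355: Saturday
2356: Sunday (leap)
2357: Tuesday
2358: Wednesday
2359: Thursday
2360: Friday (leap)
2361: Sunday
2362: Monday
2363: Tuesday
2364: Wednesday (leap)
2365: Friday
2366: Saturday
2367: Sunday
2368: Monday (leap)
2368 begins on a Monday and is a leap year.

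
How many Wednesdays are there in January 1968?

January 1968 has 31 days and begins on Monday.
The first Wednesday is January 3.
Wednesdays fall on 3, 10, 17, 24, 31 — that's 5.

5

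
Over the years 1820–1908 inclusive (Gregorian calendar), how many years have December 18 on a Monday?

13

Track December 18's weekday year by year (advancing +1, or +2 across a Feb 29):
  1820: Mon ✓  1821: Tue (+1)  1822: Wed (+1)  1823: Thu (+1)  1824: Sat (+2)
  1825: Sun (+1)  1826: Mon (+1) ✓  1827: Tue (+1)  1828: Thu (+2)  1829: Fri (+1)
  1830: Sat (+1)  1831: Sun (+1)  1832: Tue (+2)  1833: Wed (+1)  … (61 more years) …
  1895: Wed (+1)  1896: Fri (+2)  1897: Sat (+1)  1898: Sun (+1)  1899: Mon (+1) ✓
  1900: Tue (+1)  1901: Wed (+1)  1902: Thu (+1)  1903: Fri (+1)  1904: Sun (+2)
  1905: Mon (+1) ✓  1906: Tue (+1)  1907: Wed (+1)  1908: Fri (+2)
Monday years: 1820, 1826, 1837, 1843, 1848, 1854, 1865, 1871, 1876, 1882, 1893, 1899, 1905 — 13 in total.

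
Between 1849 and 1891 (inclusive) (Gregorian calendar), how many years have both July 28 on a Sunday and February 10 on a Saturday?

1

Check each year's weekday for July 28 and February 10:
  1849: Sat/Sat  1850: Sun/Sun  1851: Mon/Mon  1852: Wed/Tue  1853: Thu/Thu  1854: Fri/Fri  1855: Sat/Sat  1856: Mon/Sun  1857: Tue/Tue  1858: Wed/Wed  1859: Thu/Thu  1860: Sat/Fri  1861: Sun/Sun  1862: Mon/Mon  …(15 more)…  1878: Sun/Sun  1879: Mon/Mon  1880: Wed/Tue  1881: Thu/Thu  1882: Fri/Fri  1883: Sat/Sat  1884: Mon/Sun  1885: Tue/Tue  1886: Wed/Wed  1887: Thu/Thu  1888: Sat/Fri  1889: Sun/Sun  1890: Mon/Mon  1891: Tue/Tue
Both conditions hold in: 1872 — 1.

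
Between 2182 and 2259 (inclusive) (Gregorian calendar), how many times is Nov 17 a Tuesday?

11

Track Nov 17's weekday year by year (advancing +1, or +2 across a Feb 29):
  2182: Sun  2183: Mon (+1)  2184: Wed (+2)  2185: Thu (+1)  2186: Fri (+1)
  2187: Sat (+1)  2188: Mon (+2)  2189: Tue (+1) ✓  2190: Wed (+1)  2191: Thu (+1)
  2192: Sat (+2)  2193: Sun (+1)  2194: Mon (+1)  2195: Tue (+1) ✓  … (50 more years) …
  2246: Tue (+1) ✓  2247: Wed (+1)  2248: Fri (+2)  2249: Sat (+1)  2250: Sun (+1)
  2251: Mon (+1)  2252: Wed (+2)  2253: Thu (+1)  2254: Fri (+1)  2255: Sat (+1)
  2256: Mon (+2)  2257: Tue (+1) ✓  2258: Wed (+1)  2259: Thu (+1)
Tuesday years: 2189, 2195, 2201, 2207, 2212, 2218, 2229, 2235, 2240, 2246, 2257 — 11 in total.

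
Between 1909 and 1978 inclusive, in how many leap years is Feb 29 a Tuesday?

Leap years in 1909–1978: 17 of them.
Feb 29 weekday advances by 5 (mod 7) from one leap year to the next four years later (or differs when a century non-leap intervenes).
Leap-day weekdays: 1912:Thu 1916:Tue✓ 1920:Sun 1924:Fri 1928:Wed 1932:Mon 1936:Sat 1940:Thu 1944:Tue✓ 1948:Sun 1952:Fri 1956:Wed 1960:Mon 1964:Sat 1968:Thu 1972:Tue✓ 1976:Sun
Tuesday: 1916, 1944, 1972 → 3.

3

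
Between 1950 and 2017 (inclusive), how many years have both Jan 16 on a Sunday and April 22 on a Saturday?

2

Check each year's weekday for Jan 16 and April 22:
  1950: Mon/Sat  1951: Tue/Sun  1952: Wed/Tue  1953: Fri/Wed  1954: Sat/Thu  1955: Sun/Fri  1956: Mon/Sun  1957: Wed/Mon  1958: Thu/Tue  1959: Fri/Wed  1960: Sat/Fri  1961: Mon/Sat  1962: Tue/Sun  1963: Wed/Mon  …(40 more)…  2004: Fri/Thu  2005: Sun/Fri  2006: Mon/Sat  2007: Tue/Sun  2008: Wed/Tue  2009: Fri/Wed  2010: Sat/Thu  2011: Sun/Fri  2012: Mon/Sun  2013: Wed/Mon  2014: Thu/Tue  2015: Fri/Wed  2016: Sat/Fri  2017: Mon/Sat
Both conditions hold in: 1972, 2000 — 2.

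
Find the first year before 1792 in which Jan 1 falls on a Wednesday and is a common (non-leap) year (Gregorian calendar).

1783

Jan 1 advances by 2 weekdays after a leap year and by 1 after a common year.
1792: Jan 1 is Sunday (leap).
1791: Saturday
1790: Friday
1789: Thursday
1788: Tuesday (leap)
1787: Monday
1786: Sunday
1785: Saturday
1784: Thursday (leap)
1783: Wednesday
1783 begins on a Wednesday and is a common year.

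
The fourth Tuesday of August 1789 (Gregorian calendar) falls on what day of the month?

25

August 1, 1789 is a Saturday, so the first Tuesday is the 4th.
The fourth Tuesday is 4 + 21 = 25.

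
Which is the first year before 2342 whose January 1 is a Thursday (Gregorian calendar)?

Jan 1 advances by 2 weekdays after a leap year and by 1 after a common year.
2342: Jan 1 is Thursday.
2341: Wednesday
2340: Monday (leap)
2339: Sunday
2338: Saturday
2337: Friday
2336: Wednesday (leap)
2335: Tuesday
2334: Monday
2333: Sunday
2332: Friday (leap)
2331: Thursday
2331 begins on a Thursday

2331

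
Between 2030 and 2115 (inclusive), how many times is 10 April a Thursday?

13

Track 10 April's weekday year by year (advancing +1, or +2 across a Feb 29):
  2030: Wed  2031: Thu (+1) ✓  2032: Sat (+2)  2033: Sun (+1)  2034: Mon (+1)
  2035: Tue (+1)  2036: Thu (+2) ✓  2037: Fri (+1)  2038: Sat (+1)  2039: Sun (+1)
  2040: Tue (+2)  2041: Wed (+1)  2042: Thu (+1) ✓  2043: Fri (+1)  … (58 more years) …
  2102: Mon (+1)  2103: Tue (+1)  2104: Thu (+2) ✓  2105: Fri (+1)  2106: Sat (+1)
  2107: Sun (+1)  2108: Tue (+2)  2109: Wed (+1)  2110: Thu (+1) ✓  2111: Fri (+1)
  2112: Sun (+2)  2113: Mon (+1)  2114: Tue (+1)  2115: Wed (+1)
Thursday years: 2031, 2036, 2042, 2053, 2059, 2064, 2070, 2081, 2087, 2092, 2098, 2104, 2110 — 13 in total.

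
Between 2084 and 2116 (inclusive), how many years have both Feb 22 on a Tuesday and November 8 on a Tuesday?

Check each year's weekday for Feb 22 and November 8:
  2084: Tue/Wed  2085: Thu/Thu  2086: Fri/Fri  2087: Sat/Sat  2088: Sun/Mon  2089: Tue/Tue ✓  2090: Wed/Wed  2091: Thu/Thu  2092: Fri/Sat  2093: Sun/Sun  2094: Mon/Mon  2095: Tue/Tue ✓  2096: Wed/Thu  2097: Fri/Fri  …(5 more)…  2103: Thu/Thu  2104: Fri/Sat  2105: Sun/Sun  2106: Mon/Mon  2107: Tue/Tue ✓  2108: Wed/Thu  2109: Fri/Fri  2110: Sat/Sat  2111: Sun/Sun  2112: Mon/Tue  2113: Wed/Wed  2114: Thu/Thu  2115: Fri/Fri  2116: Sat/Sun
Both conditions hold in: 2089, 2095, 2101, 2107 — 4.

4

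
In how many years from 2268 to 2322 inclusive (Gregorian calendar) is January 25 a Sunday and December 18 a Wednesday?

Check each year's weekday for January 25 and December 18:
  2268: Sat/Fri  2269: Mon/Sat  2270: Tue/Sun  2271: Wed/Mon  2272: Thu/Wed  2273: Sat/Thu  2274: Sun/Fri  2275: Mon/Sat  2276: Tue/Mon  2277: Thu/Tue  2278: Fri/Wed  2279: Sat/Thu  2280: Sun/Sat  2281: Tue/Sun  …(27 more)…  2309: Mon/Sat  2310: Tue/Sun  2311: Wed/Mon  2312: Thu/Wed  2313: Sat/Thu  2314: Sun/Fri  2315: Mon/Sat  2316: Tue/Mon  2317: Thu/Tue  2318: Fri/Wed  2319: Sat/Thu  2320: Sun/Sat  2321: Tue/Sun  2322: Wed/Mon
Both conditions hold in: no year — 0.

0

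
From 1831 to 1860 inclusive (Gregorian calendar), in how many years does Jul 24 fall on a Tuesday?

Track Jul 24's weekday year by year (advancing +1, or +2 across a Feb 29):
  1831: Sun  1832: Tue (+2) ✓  1833: Wed (+1)  1834: Thu (+1)  1835: Fri (+1)
  1836: Sun (+2)  1837: Mon (+1)  1838: Tue (+1) ✓  1839: Wed (+1)  1840: Fri (+2)
  1841: Sat (+1)  1842: Sun (+1)  1843: Mon (+1)  1844: Wed (+2)  1845: Thu (+1)
  1846: Fri (+1)  1847: Sat (+1)  1848: Mon (+2)  1849: Tue (+1) ✓  1850: Wed (+1)
  1851: Thu (+1)  1852: Sat (+2)  1853: Sun (+1)  1854: Mon (+1)  1855: Tue (+1) ✓
  1856: Thu (+2)  1857: Fri (+1)  1858: Sat (+1)  1859: Sun (+1)  1860: Tue (+2) ✓
Tuesday years: 1832, 1838, 1849, 1855, 1860 — 5 in total.

5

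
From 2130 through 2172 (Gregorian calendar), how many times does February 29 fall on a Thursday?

Leap years in 2130–2172: 11 of them.
Feb 29 weekday advances by 5 (mod 7) from one leap year to the next four years later (or differs when a century non-leap intervenes).
Leap-day weekdays: 2132:Fri 2136:Wed 2140:Mon 2144:Sat 2148:Thu✓ 2152:Tue 2156:Sun 2160:Fri 2164:Wed 2168:Mon 2172:Sat
Thursday: 2148 → 1.

1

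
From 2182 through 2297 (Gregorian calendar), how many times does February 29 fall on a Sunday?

Leap years in 2182–2297: 28 of them.
Feb 29 weekday advances by 5 (mod 7) from one leap year to the next four years later (or differs when a century non-leap intervenes).
Leap-day weekdays: 2184:Sun✓ 2188:Fri 2192:Wed 2196:Mon 2204:Wed 2208:Mon 2212:Sat 2216:Thu 2220:Tue 2224:Sun✓ 2228:Fri 2232:Wed 2236:Mon 2240:Sat 2244:Thu 2248:Tue 2252:Sun✓ 2256:Fri 2260:Wed 2264:Mon 2268:Sat 2272:Thu 2276:Tue 2280:Sun✓ 2284:Fri 2288:Wed 2292:Mon 2296:Sat
Sunday: 2184, 2224, 2252, 2280 → 4.

4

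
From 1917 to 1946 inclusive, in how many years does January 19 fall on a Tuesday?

4

Track January 19's weekday year by year (advancing +1, or +2 across a Feb 29):
  1917: Fri  1918: Sat (+1)  1919: Sun (+1)  1920: Mon (+1)  1921: Wed (+2)
  1922: Thu (+1)  1923: Fri (+1)  1924: Sat (+1)  1925: Mon (+2)  1926: Tue (+1) ✓
  1927: Wed (+1)  1928: Thu (+1)  1929: Sat (+2)  1930: Sun (+1)  1931: Mon (+1)
  1932: Tue (+1) ✓  1933: Thu (+2)  1934: Fri (+1)  1935: Sat (+1)  1936: Sun (+1)
  1937: Tue (+2) ✓  1938: Wed (+1)  1939: Thu (+1)  1940: Fri (+1)  1941: Sun (+2)
  1942: Mon (+1)  1943: Tue (+1) ✓  1944: Wed (+1)  1945: Fri (+2)  1946: Sat (+1)
Tuesday years: 1926, 1932, 1937, 1943 — 4 in total.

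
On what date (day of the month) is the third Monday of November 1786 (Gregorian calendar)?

November 1, 1786 is a Wednesday, so the first Monday is the 6th.
The third Monday is 6 + 14 = 20.

20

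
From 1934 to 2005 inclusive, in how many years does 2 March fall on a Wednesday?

10

Track 2 March's weekday year by year (advancing +1, or +2 across a Feb 29):
  1934: Fri  1935: Sat (+1)  1936: Mon (+2)  1937: Tue (+1)  1938: Wed (+1) ✓
  1939: Thu (+1)  1940: Sat (+2)  1941: Sun (+1)  1942: Mon (+1)  1943: Tue (+1)
  1944: Thu (+2)  1945: Fri (+1)  1946: Sat (+1)  1947: Sun (+1)  … (44 more years) …
  1992: Mon (+2)  1993: Tue (+1)  1994: Wed (+1) ✓  1995: Thu (+1)  1996: Sat (+2)
  1997: Sun (+1)  1998: Mon (+1)  1999: Tue (+1)  2000: Thu (+2)  2001: Fri (+1)
  2002: Sat (+1)  2003: Sun (+1)  2004: Tue (+2)  2005: Wed (+1) ✓
Wednesday years: 1938, 1949, 1955, 1960, 1966, 1977, 1983, 1988, 1994, 2005 — 10 in total.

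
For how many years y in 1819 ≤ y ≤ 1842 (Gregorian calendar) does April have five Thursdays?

April has 30 days; it has five Thursdays when Thursday falls among the first (month-length − 28) days — i.e. when April 1 is one of Thursday/Wednesday.
April 1 by year: 1819:Thu✓ 1820:Sat 1821:Sun 1822:Mon 1823:Tue 1824:Thu✓ 1825:Fri 1826:Sat 1827:Sun 1828:Tue 1829:Wed✓ 1830:Thu✓ 1831:Fri 1832:Sun 1833:Mon 1834:Tue 1835:Wed✓ 1836:Fri 1837:Sat 1838:Sun 1839:Mon 1840:Wed✓ 1841:Thu✓ 1842:Fri
Years with five Thursdays: 1819, 1824, 1829, 1830, 1835, 1840, 1841 → 7.

7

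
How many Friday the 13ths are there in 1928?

3

Check the 13th of each month of 1928: Jan 13: Fri, Feb 13: Mon, Mar 13: Tue, Apr 13: Fri, May 13: Sun, Jun 13: Wed, Jul 13: Fri, Aug 13: Mon, Sep 13: Thu, Oct 13: Sat, Nov 13: Tue, Dec 13: Thu.
Friday occurs in January, April, July — 3 months.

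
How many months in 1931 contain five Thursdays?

5

A month of length L has five Thursdays iff its first Thursday is on day ≤ L−28 (so day 1–3 in a 31-day month, 1–2 in a 30-day month, day 1 in a leap February).
Checking each month of 1931: Jan starts Thu (31d) ✓; Feb starts Sun (28d); Mar starts Sun (31d); Apr starts Wed (30d) ✓; May starts Fri (31d); Jun starts Mon (30d); Jul starts Wed (31d) ✓; Aug starts Sat (31d); Sep starts Tue (30d); Oct starts Thu (31d) ✓; Nov starts Sun (30d); Dec starts Tue (31d) ✓.
Five-Thursday months: January, April, July, October, December → 5.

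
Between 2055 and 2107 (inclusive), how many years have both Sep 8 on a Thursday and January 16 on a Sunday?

7

Check each year's weekday for Sep 8 and January 16:
  2055: Wed/Sat  2056: Fri/Sun  2057: Sat/Tue  2058: Sun/Wed  2059: Mon/Thu  2060: Wed/Fri  2061: Thu/Sun ✓  2062: Fri/Mon  2063: Sat/Tue  2064: Mon/Wed  2065: Tue/Fri  2066: Wed/Sat  2067: Thu/Sun ✓  2068: Sat/Mon  …(25 more)…  2094: Wed/Sat  2095: Thu/Sun ✓  2096: Sat/Mon  2097: Sun/Wed  2098: Mon/Thu  2099: Tue/Fri  2100: Wed/Sat  2101: Thu/Sun ✓  2102: Fri/Mon  2103: Sat/Tue  2104: Mon/Wed  2105: Tue/Fri  2106: Wed/Sat  2107: Thu/Sun ✓
Both conditions hold in: 2061, 2067, 2078, 2089, 2095, 2101, 2107 — 7.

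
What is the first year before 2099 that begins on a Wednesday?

2098

Jan 1 advances by 2 weekdays after a leap year and by 1 after a common year.
2099: Jan 1 is Thursday.
2098: Wednesday
2098 begins on a Wednesday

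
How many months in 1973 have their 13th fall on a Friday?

2

Check the 13th of each month of 1973: Jan 13: Sat, Feb 13: Tue, Mar 13: Tue, Apr 13: Fri, May 13: Sun, Jun 13: Wed, Jul 13: Fri, Aug 13: Mon, Sep 13: Thu, Oct 13: Sat, Nov 13: Tue, Dec 13: Thu.
Friday occurs in April, July — 2 months.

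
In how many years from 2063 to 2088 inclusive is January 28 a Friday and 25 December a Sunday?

Check each year's weekday for January 28 and 25 December:
  2063: Sun/Tue  2064: Mon/Thu  2065: Wed/Fri  2066: Thu/Sat  2067: Fri/Sun ✓  2068: Sat/Tue  2069: Mon/Wed  2070: Tue/Thu  2071: Wed/Fri  2072: Thu/Sun  2073: Sat/Mon  2074: Sun/Tue  2075: Mon/Wed  2076: Tue/Fri  2077: Thu/Sat  2078: Fri/Sun ✓  2079: Sat/Mon  2080: Sun/Wed  2081: Tue/Thu  2082: Wed/Fri  2083: Thu/Sat  2084: Fri/Mon  2085: Sun/Tue  2086: Mon/Wed  2087: Tue/Thu  2088: Wed/Sat
Both conditions hold in: 2067, 2078 — 2.

2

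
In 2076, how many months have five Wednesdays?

A month of length L has five Wednesdays iff its first Wednesday is on day ≤ L−28 (so day 1–3 in a 31-day month, 1–2 in a 30-day month, day 1 in a leap February).
Checking each month of 2076: Jan starts Wed (31d) ✓; Feb starts Sat (29d); Mar starts Sun (31d); Apr starts Wed (30d) ✓; May starts Fri (31d); Jun starts Mon (30d); Jul starts Wed (31d) ✓; Aug starts Sat (31d); Sep starts Tue (30d) ✓; Oct starts Thu (31d); Nov starts Sun (30d); Dec starts Tue (31d) ✓.
Five-Wednesday months: January, April, July, September, December → 5.

5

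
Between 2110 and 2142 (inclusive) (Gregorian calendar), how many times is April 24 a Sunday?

5

Track April 24's weekday year by year (advancing +1, or +2 across a Feb 29):
  2110: Thu  2111: Fri (+1)  2112: Sun (+2) ✓  2113: Mon (+1)  2114: Tue (+1)
  2115: Wed (+1)  2116: Fri (+2)  2117: Sat (+1)  2118: Sun (+1) ✓  2119: Mon (+1)
  2120: Wed (+2)  2121: Thu (+1)  2122: Fri (+1)  2123: Sat (+1)  … (5 more years) …
  2129: Sun (+1) ✓  2130: Mon (+1)  2131: Tue (+1)  2132: Thu (+2)  2133: Fri (+1)
  2134: Sat (+1)  2135: Sun (+1) ✓  2136: Tue (+2)  2137: Wed (+1)  2138: Thu (+1)
  2139: Fri (+1)  2140: Sun (+2) ✓  2141: Mon (+1)  2142: Tue (+1)
Sunday years: 2112, 2118, 2129, 2135, 2140 — 5 in total.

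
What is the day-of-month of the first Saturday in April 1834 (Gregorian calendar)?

April 1, 1834 is a Tuesday, so the first Saturday is the 5th.
The first Saturday is 5 + 0 = 5.

5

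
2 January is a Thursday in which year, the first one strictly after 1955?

1958

From one year to the next, a fixed date's weekday advances by 1, or by 2 when a Feb 29 lies between the two dates.
1955: January 2 is Sunday.
1956: Monday (+1)
1957: Wednesday (+2)
1958: Thursday (+1)
2 January falls on a Thursday in 1958.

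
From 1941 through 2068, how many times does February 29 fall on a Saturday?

4

Leap years in 1941–2068: 32 of them.
Feb 29 weekday advances by 5 (mod 7) from one leap year to the next four years later (or differs when a century non-leap intervenes).
Leap-day weekdays: 1944:Tue 1948:Sun 1952:Fri 1956:Wed 1960:Mon 1964:Sat✓ 1968:Thu 1972:Tue 1976:Sun 1980:Fri 1984:Wed 1988:Mon 1992:Sat✓ …(6 more)… 2020:Sat✓ 2024:Thu 2028:Tue 2032:Sun 2036:Fri 2040:Wed 2044:Mon 2048:Sat✓ 2052:Thu 2056:Tue 2060:Sun 2064:Fri 2068:Wed
Saturday: 1964, 1992, 2020, 2048 → 4.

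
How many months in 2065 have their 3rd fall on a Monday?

Check the 3rd of each month of 2065: Jan 3: Sat, Feb 3: Tue, Mar 3: Tue, Apr 3: Fri, May 3: Sun, Jun 3: Wed, Jul 3: Fri, Aug 3: Mon, Sep 3: Thu, Oct 3: Sat, Nov 3: Tue, Dec 3: Thu.
Monday occurs in August — 1 month.

1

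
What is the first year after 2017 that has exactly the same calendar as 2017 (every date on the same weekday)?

Two years share a calendar iff Jan 1 falls on the same weekday and both are leap or both are common. 2017: Jan 1 is Sunday, common year.
2018: Jan 1 Monday, common
2019: Jan 1 Tuesday, common
2020: Jan 1 Wednesday, leap
2021: Jan 1 Friday, common
2022: Jan 1 Saturday, common
2023: Jan 1 Sunday, common
2023 matches on both conditions.

2023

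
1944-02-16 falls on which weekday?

Wednesday

January 1, 1944 is a Saturday.
February 16 is day 47 of the year, i.e. 46 days after Jan 1.
46 mod 7 = 4, so advance 4 weekdays from Saturday: Wednesday.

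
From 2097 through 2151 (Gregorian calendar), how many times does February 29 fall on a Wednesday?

2

Leap years in 2097–2151: 12 of them.
Feb 29 weekday advances by 5 (mod 7) from one leap year to the next four years later (or differs when a century non-leap intervenes).
Leap-day weekdays: 2104:Fri 2108:Wed✓ 2112:Mon 2116:Sat 2120:Thu 2124:Tue 2128:Sun 2132:Fri 2136:Wed✓ 2140:Mon 2144:Sat 2148:Thu
Wednesday: 2108, 2136 → 2.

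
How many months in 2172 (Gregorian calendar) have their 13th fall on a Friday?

Check the 13th of each month of 2172: Jan 13: Mon, Feb 13: Thu, Mar 13: Fri, Apr 13: Mon, May 13: Wed, Jun 13: Sat, Jul 13: Mon, Aug 13: Thu, Sep 13: Sun, Oct 13: Tue, Nov 13: Fri, Dec 13: Sun.
Friday occurs in March, November — 2 months.

2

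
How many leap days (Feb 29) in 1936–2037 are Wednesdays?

Leap years in 1936–2037: 26 of them.
Feb 29 weekday advances by 5 (mod 7) from one leap year to the next four years later (or differs when a century non-leap intervenes).
Leap-day weekdays: 1936:Sat 1940:Thu 1944:Tue 1948:Sun 1952:Fri 1956:Wed✓ 1960:Mon 1964:Sat 1968:Thu 1972:Tue 1976:Sun 1980:Fri 1984:Wed✓ 1988:Mon 1992:Sat 1996:Thu 2000:Tue 2004:Sun 2008:Fri 2012:Wed✓ 2016:Mon 2020:Sat 2024:Thu 2028:Tue 2032:Sun 2036:Fri
Wednesday: 1956, 1984, 2012 → 3.

3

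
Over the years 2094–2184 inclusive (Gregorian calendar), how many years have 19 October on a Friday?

13

Track 19 October's weekday year by year (advancing +1, or +2 across a Feb 29):
  2094: Tue  2095: Wed (+1)  2096: Fri (+2) ✓  2097: Sat (+1)  2098: Sun (+1)
  2099: Mon (+1)  2100: Tue (+1)  2101: Wed (+1)  2102: Thu (+1)  2103: Fri (+1) ✓
  2104: Sun (+2)  2105: Mon (+1)  2106: Tue (+1)  2107: Wed (+1)  … (63 more years) …
  2171: Sat (+1)  2172: Mon (+2)  2173: Tue (+1)  2174: Wed (+1)  2175: Thu (+1)
  2176: Sat (+2)  2177: Sun (+1)  2178: Mon (+1)  2179: Tue (+1)  2180: Thu (+2)
  2181: Fri (+1) ✓  2182: Sat (+1)  2183: Sun (+1)  2184: Tue (+2)
Friday years: 2096, 2103, 2108, 2114, 2125, 2131, 2136, 2142, 2153, 2159, 2164, 2170, 2181 — 13 in total.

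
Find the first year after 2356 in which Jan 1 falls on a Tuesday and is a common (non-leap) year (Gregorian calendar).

Jan 1 advances by 2 weekdays after a leap year and by 1 after a common year.
2356: Jan 1 is Sunday (leap).
2357: Tuesday
2357 begins on a Tuesday and is a common year.

2357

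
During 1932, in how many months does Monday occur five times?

A month of length L has five Mondays iff its first Monday is on day ≤ L−28 (so day 1–3 in a 31-day month, 1–2 in a 30-day month, day 1 in a leap February).
Checking each month of 1932: Jan starts Fri (31d); Feb starts Mon (29d) ✓; Mar starts Tue (31d); Apr starts Fri (30d); May starts Sun (31d) ✓; Jun starts Wed (30d); Jul starts Fri (31d); Aug starts Mon (31d) ✓; Sep starts Thu (30d); Oct starts Sat (31d) ✓; Nov starts Tue (30d); Dec starts Thu (31d).
Five-Monday months: February, May, August, October → 4.

4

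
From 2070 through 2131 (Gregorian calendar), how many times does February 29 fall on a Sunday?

2

Leap years in 2070–2131: 14 of them.
Feb 29 weekday advances by 5 (mod 7) from one leap year to the next four years later (or differs when a century non-leap intervenes).
Leap-day weekdays: 2072:Mon 2076:Sat 2080:Thu 2084:Tue 2088:Sun✓ 2092:Fri 2096:Wed 2104:Fri 2108:Wed 2112:Mon 2116:Sat 2120:Thu 2124:Tue 2128:Sun✓
Sunday: 2088, 2128 → 2.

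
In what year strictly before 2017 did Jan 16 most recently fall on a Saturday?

2016

From one year to the next, a fixed date's weekday advances by 1, or by 2 when a Feb 29 lies between the two dates.
2017: January 16 is Monday.
2016: Saturday (−2)
Jan 16 falls on a Saturday in 2016.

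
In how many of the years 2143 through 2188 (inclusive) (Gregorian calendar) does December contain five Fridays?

December has 31 days; it has five Fridays when Friday falls among the first (month-length − 28) days — i.e. when December 1 is one of Friday/Thursday/Wednesday.
December 1 by year: 2143:Sun 2144:Tue 2145:Wed✓ 2146:Thu✓ 2147:Fri✓ 2148:Sun 2149:Mon 2150:Tue 2151:Wed✓ 2152:Fri✓ 2153:Sat 2154:Sun 2155:Mon 2156:Wed✓ 2157:Thu✓ …(16 more)… 2174:Thu✓ 2175:Fri✓ 2176:Sun 2177:Mon 2178:Tue 2179:Wed✓ 2180:Fri✓ 2181:Sat 2182:Sun 2183:Mon 2184:Wed✓ 2185:Thu✓ 2186:Fri✓ 2187:Sat 2188:Mon
Years with five Fridays: 2145, 2146, 2147, 2151, 2152, 2156, 2157, 2158, 2162, 2163, 2168, 2169, 2173, 2174, 2175, 2179, 2180, 2184, 2185, 2186 → 20.

20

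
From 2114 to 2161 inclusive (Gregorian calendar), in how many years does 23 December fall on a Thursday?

Track 23 December's weekday year by year (advancing +1, or +2 across a Feb 29):
  2114: Sun  2115: Mon (+1)  2116: Wed (+2)  2117: Thu (+1) ✓  2118: Fri (+1)
  2119: Sat (+1)  2120: Mon (+2)  2121: Tue (+1)  2122: Wed (+1)  2123: Thu (+1) ✓
  2124: Sat (+2)  2125: Sun (+1)  2126: Mon (+1)  2127: Tue (+1)  … (20 more years) …
  2148: Mon (+2)  2149: Tue (+1)  2150: Wed (+1)  2151: Thu (+1) ✓  2152: Sat (+2)
  2153: Sun (+1)  2154: Mon (+1)  2155: Tue (+1)  2156: Thu (+2) ✓  2157: Fri (+1)
  2158: Sat (+1)  2159: Sun (+1)  2160: Tue (+2)  2161: Wed (+1)
Thursday years: 2117, 2123, 2128, 2134, 2145, 2151, 2156 — 7 in total.

7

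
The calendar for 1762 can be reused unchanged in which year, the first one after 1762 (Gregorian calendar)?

1773

Two years share a calendar iff Jan 1 falls on the same weekday and both are leap or both are common. 1762: Jan 1 is Friday, common year.
1763: Jan 1 Saturday, common
1764: Jan 1 Sunday, leap
1765: Jan 1 Tuesday, common
1766: Jan 1 Wednesday, common
1767: Jan 1 Thursday, common
1768: Jan 1 Friday, leap
1769: Jan 1 Sunday, common
1770: Jan 1 Monday, common
1771: Jan 1 Tuesday, common
1772: Jan 1 Wednesday, leap
1773: Jan 1 Friday, common
1773 matches on both conditions.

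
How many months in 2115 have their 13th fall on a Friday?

2

Check the 13th of each month of 2115: Jan 13: Sun, Feb 13: Wed, Mar 13: Wed, Apr 13: Sat, May 13: Mon, Jun 13: Thu, Jul 13: Sat, Aug 13: Tue, Sep 13: Fri, Oct 13: Sun, Nov 13: Wed, Dec 13: Fri.
Friday occurs in September, December — 2 months.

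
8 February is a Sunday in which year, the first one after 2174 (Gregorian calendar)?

From one year to the next, a fixed date's weekday advances by 1, or by 2 when a Feb 29 lies between the two dates.
2174: February 8 is Tuesday.
2175: Wednesday (+1)
2176: Thursday (+1)
2177: Saturday (+2)
2178: Sunday (+1)
8 February falls on a Sunday in 2178.

2178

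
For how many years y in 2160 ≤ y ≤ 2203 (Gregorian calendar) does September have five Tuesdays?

September has 30 days; it has five Tuesdays when Tuesday falls among the first (month-length − 28) days — i.e. when September 1 is one of Tuesday/Monday.
September 1 by year: 2160:Mon✓ 2161:Tue✓ 2162:Wed 2163:Thu 2164:Sat 2165:Sun 2166:Mon✓ 2167:Tue✓ 2168:Thu 2169:Fri 2170:Sat 2171:Sun 2172:Tue✓ 2173:Wed 2174:Thu …(14 more)… 2189:Tue✓ 2190:Wed 2191:Thu 2192:Sat 2193:Sun 2194:Mon✓ 2195:Tue✓ 2196:Thu 2197:Fri 2198:Sat 2199:Sun 2200:Mon✓ 2201:Tue✓ 2202:Wed 2203:Thu
Years with five Tuesdays: 2160, 2161, 2166, 2167, 2172, 2177, 2178, 2183, 2188, 2189, 2194, 2195, 2200, 2201 → 14.

14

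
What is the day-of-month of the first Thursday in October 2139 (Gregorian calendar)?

October 1, 2139 is a Thursday, so the first Thursday is the 1st.
The first Thursday is 1 + 0 = 1.

1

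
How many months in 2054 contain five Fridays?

4

A month of length L has five Fridays iff its first Friday is on day ≤ L−28 (so day 1–3 in a 31-day month, 1–2 in a 30-day month, day 1 in a leap February).
Checking each month of 2054: Jan starts Thu (31d) ✓; Feb starts Sun (28d); Mar starts Sun (31d); Apr starts Wed (30d); May starts Fri (31d) ✓; Jun starts Mon (30d); Jul starts Wed (31d) ✓; Aug starts Sat (31d); Sep starts Tue (30d); Oct starts Thu (31d) ✓; Nov starts Sun (30d); Dec starts Tue (31d).
Five-Friday months: January, May, July, October → 4.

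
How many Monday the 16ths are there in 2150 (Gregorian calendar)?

3

Check the 16th of each month of 2150: Jan 16: Fri, Feb 16: Mon, Mar 16: Mon, Apr 16: Thu, May 16: Sat, Jun 16: Tue, Jul 16: Thu, Aug 16: Sun, Sep 16: Wed, Oct 16: Fri, Nov 16: Mon, Dec 16: Wed.
Monday occurs in February, March, November — 3 months.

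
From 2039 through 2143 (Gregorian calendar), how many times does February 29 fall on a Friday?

Leap years in 2039–2143: 25 of them.
Feb 29 weekday advances by 5 (mod 7) from one leap year to the next four years later (or differs when a century non-leap intervenes).
Leap-day weekdays: 2040:Wed 2044:Mon 2048:Sat 2052:Thu 2056:Tue 2060:Sun 2064:Fri✓ 2068:Wed 2072:Mon 2076:Sat 2080:Thu 2084:Tue 2088:Sun 2092:Fri✓ 2096:Wed 2104:Fri✓ 2108:Wed 2112:Mon 2116:Sat 2120:Thu 2124:Tue 2128:Sun 2132:Fri✓ 2136:Wed 2140:Mon
Friday: 2064, 2092, 2104, 2132 → 4.

4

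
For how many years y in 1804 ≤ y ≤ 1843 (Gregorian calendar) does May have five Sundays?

17

May has 31 days; it has five Sundays when Sunday falls among the first (month-length − 28) days — i.e. when May 1 is one of Sunday/Saturday/Friday.
May 1 by year: 1804:Tue 1805:Wed 1806:Thu 1807:Fri✓ 1808:Sun✓ 1809:Mon 1810:Tue 1811:Wed 1812:Fri✓ 1813:Sat✓ 1814:Sun✓ 1815:Mon 1816:Wed 1817:Thu 1818:Fri✓ …(10 more)… 1829:Fri✓ 1830:Sat✓ 1831:Sun✓ 1832:Tue 1833:Wed 1834:Thu 1835:Fri✓ 1836:Sun✓ 1837:Mon 1838:Tue 1839:Wed 1840:Fri✓ 1841:Sat✓ 1842:Sun✓ 1843:Mon
Years with five Sundays: 1807, 1808, 1812, 1813, 1814, 1818, 1819, 1824, 1825, 1829, 1830, 1831, 1835, 1836, 1840, 1841, 1842 → 17.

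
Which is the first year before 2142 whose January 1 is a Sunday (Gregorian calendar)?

2141

Jan 1 advances by 2 weekdays after a leap year and by 1 after a common year.
2142: Jan 1 is Monday.
2141: Sunday
2141 begins on a Sunday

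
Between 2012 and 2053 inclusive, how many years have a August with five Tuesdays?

17

August has 31 days; it has five Tuesdays when Tuesday falls among the first (month-length − 28) days — i.e. when August 1 is one of Tuesday/Monday/Sunday.
August 1 by year: 2012:Wed 2013:Thu 2014:Fri 2015:Sat 2016:Mon✓ 2017:Tue✓ 2018:Wed 2019:Thu 2020:Sat 2021:Sun✓ 2022:Mon✓ 2023:Tue✓ 2024:Thu 2025:Fri 2026:Sat …(12 more)… 2039:Mon✓ 2040:Wed 2041:Thu 2042:Fri 2043:Sat 2044:Mon✓ 2045:Tue✓ 2046:Wed 2047:Thu 2048:Sat 2049:Sun✓ 2050:Mon✓ 2051:Tue✓ 2052:Thu 2053:Fri
Years with five Tuesdays: 2016, 2017, 2021, 2022, 2023, 2027, 2028, 2032, 2033, 2034, 2038, 2039, 2044, 2045, 2049, 2050, 2051 → 17.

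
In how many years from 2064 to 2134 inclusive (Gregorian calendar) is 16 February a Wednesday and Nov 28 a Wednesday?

0

Check each year's weekday for 16 February and Nov 28:
  2064: Sat/Fri  2065: Mon/Sat  2066: Tue/Sun  2067: Wed/Mon  2068: Thu/Wed  2069: Sat/Thu  2070: Sun/Fri  2071: Mon/Sat  2072: Tue/Mon  2073: Thu/Tue  2074: Fri/Wed  2075: Sat/Thu  2076: Sun/Sat  2077: Tue/Sun  …(43 more)…  2121: Sun/Fri  2122: Mon/Sat  2123: Tue/Sun  2124: Wed/Tue  2125: Fri/Wed  2126: Sat/Thu  2127: Sun/Fri  2128: Mon/Sun  2129: Wed/Mon  2130: Thu/Tue  2131: Fri/Wed  2132: Sat/Fri  2133: Mon/Sat  2134: Tue/Sun
Both conditions hold in: no year — 0.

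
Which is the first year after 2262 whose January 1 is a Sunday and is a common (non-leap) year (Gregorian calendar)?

Jan 1 advances by 2 weekdays after a leap year and by 1 after a common year.
2262: Jan 1 is Wednesday.
2263: Thursday
2264: Friday (leap)
2265: Sunday
2265 begins on a Sunday and is a common year.

2265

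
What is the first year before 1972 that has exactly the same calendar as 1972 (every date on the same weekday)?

Two years share a calendar iff Jan 1 falls on the same weekday and both are leap or both are common. 1972: Jan 1 is Saturday, leap year.
1971: Jan 1 Friday, common
1970: Jan 1 Thursday, common
1969: Jan 1 Wednesday, common
1968: Jan 1 Monday, leap
1967: Jan 1 Sunday, common
1966: Jan 1 Saturday, common
1965: Jan 1 Friday, common
1964: Jan 1 Wednesday, leap
1963: Jan 1 Tuesday, common
1962: Jan 1 Monday, common
1961: Jan 1 Sunday, common
1960: Jan 1 Friday, leap
1959: Jan 1 Thursday, common
1958: Jan 1 Wednesday, common
1957: Jan 1 Tuesday, common
1956: Jan 1 Sunday, leap
1955: Jan 1 Saturday, common
1954: Jan 1 Friday, common
1953: Jan 1 Thursday, common
1952: Jan 1 Tuesday, leap
1951: Jan 1 Monday, common
1950: Jan 1 Sunday, common
1949: Jan 1 Saturday, common
1948: Jan 1 Thursday, leap
1947: Jan 1 Wednesday, common
1946: Jan 1 Tuesday, common
1945: Jan 1 Monday, common
1944: Jan 1 Saturday, leap
1944 matches on both conditions.

1944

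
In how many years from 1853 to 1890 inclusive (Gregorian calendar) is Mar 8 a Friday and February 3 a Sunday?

4

Check each year's weekday for Mar 8 and February 3:
  1853: Tue/Thu  1854: Wed/Fri  1855: Thu/Sat  1856: Sat/Sun  1857: Sun/Tue  1858: Mon/Wed  1859: Tue/Thu  1860: Thu/Fri  1861: Fri/Sun ✓  1862: Sat/Mon  1863: Sun/Tue  1864: Tue/Wed  1865: Wed/Fri  1866: Thu/Sat  …(10 more)…  1877: Thu/Sat  1878: Fri/Sun ✓  1879: Sat/Mon  1880: Mon/Tue  1881: Tue/Thu  1882: Wed/Fri  1883: Thu/Sat  1884: Sat/Sun  1885: Sun/Tue  1886: Mon/Wed  1887: Tue/Thu  1888: Thu/Fri  1889: Fri/Sun ✓  1890: Sat/Mon
Both conditions hold in: 1861, 1867, 1878, 1889 — 4.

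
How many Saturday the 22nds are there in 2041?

Check the 22nd of each month of 2041: Jan 22: Tue, Feb 22: Fri, Mar 22: Fri, Apr 22: Mon, May 22: Wed, Jun 22: Sat, Jul 22: Mon, Aug 22: Thu, Sep 22: Sun, Oct 22: Tue, Nov 22: Fri, Dec 22: Sun.
Saturday occurs in June — 1 month.

1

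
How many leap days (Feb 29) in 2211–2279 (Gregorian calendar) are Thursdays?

3

Leap years in 2211–2279: 17 of them.
Feb 29 weekday advances by 5 (mod 7) from one leap year to the next four years later (or differs when a century non-leap intervenes).
Leap-day weekdays: 2212:Sat 2216:Thu✓ 2220:Tue 2224:Sun 2228:Fri 2232:Wed 2236:Mon 2240:Sat 2244:Thu✓ 2248:Tue 2252:Sun 2256:Fri 2260:Wed 2264:Mon 2268:Sat 2272:Thu✓ 2276:Tue
Thursday: 2216, 2244, 2272 → 3.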